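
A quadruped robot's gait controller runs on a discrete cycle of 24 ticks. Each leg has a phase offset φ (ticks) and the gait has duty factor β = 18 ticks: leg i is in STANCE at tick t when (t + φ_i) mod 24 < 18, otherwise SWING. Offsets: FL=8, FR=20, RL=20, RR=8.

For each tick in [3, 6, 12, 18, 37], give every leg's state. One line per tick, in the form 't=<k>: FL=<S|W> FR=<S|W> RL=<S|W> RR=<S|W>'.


t=3: phase=(11,23,23,11) vs β=18 → FL=S FR=W RL=W RR=S
t=6: phase=(14,2,2,14) vs β=18 → FL=S FR=S RL=S RR=S
t=12: phase=(20,8,8,20) vs β=18 → FL=W FR=S RL=S RR=W
t=18: phase=(2,14,14,2) vs β=18 → FL=S FR=S RL=S RR=S
t=37: phase=(21,9,9,21) vs β=18 → FL=W FR=S RL=S RR=W

t=3: FL=S FR=W RL=W RR=S
t=6: FL=S FR=S RL=S RR=S
t=12: FL=W FR=S RL=S RR=W
t=18: FL=S FR=S RL=S RR=S
t=37: FL=W FR=S RL=S RR=W


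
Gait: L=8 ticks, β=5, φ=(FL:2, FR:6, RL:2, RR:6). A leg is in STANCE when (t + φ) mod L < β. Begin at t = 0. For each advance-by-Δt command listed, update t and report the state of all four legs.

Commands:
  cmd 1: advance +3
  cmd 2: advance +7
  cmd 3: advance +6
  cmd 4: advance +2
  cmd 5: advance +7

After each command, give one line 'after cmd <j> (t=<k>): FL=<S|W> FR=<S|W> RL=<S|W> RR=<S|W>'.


after cmd 1 (t=3): FL=W FR=S RL=W RR=S
after cmd 2 (t=10): FL=S FR=S RL=S RR=S
after cmd 3 (t=16): FL=S FR=W RL=S RR=W
after cmd 4 (t=18): FL=S FR=S RL=S RR=S
after cmd 5 (t=25): FL=S FR=W RL=S RR=W

start t=0: FL=S FR=W RL=S RR=W
cmd 1: advance +3 → t=3, phase=(5,1,5,1) → FL=W FR=S RL=W RR=S
cmd 2: advance +7 → t=10, phase=(4,0,4,0) → FL=S FR=S RL=S RR=S
cmd 3: advance +6 → t=16, phase=(2,6,2,6) → FL=S FR=W RL=S RR=W
cmd 4: advance +2 → t=18, phase=(4,0,4,0) → FL=S FR=S RL=S RR=S
cmd 5: advance +7 → t=25, phase=(3,7,3,7) → FL=S FR=W RL=S RR=W


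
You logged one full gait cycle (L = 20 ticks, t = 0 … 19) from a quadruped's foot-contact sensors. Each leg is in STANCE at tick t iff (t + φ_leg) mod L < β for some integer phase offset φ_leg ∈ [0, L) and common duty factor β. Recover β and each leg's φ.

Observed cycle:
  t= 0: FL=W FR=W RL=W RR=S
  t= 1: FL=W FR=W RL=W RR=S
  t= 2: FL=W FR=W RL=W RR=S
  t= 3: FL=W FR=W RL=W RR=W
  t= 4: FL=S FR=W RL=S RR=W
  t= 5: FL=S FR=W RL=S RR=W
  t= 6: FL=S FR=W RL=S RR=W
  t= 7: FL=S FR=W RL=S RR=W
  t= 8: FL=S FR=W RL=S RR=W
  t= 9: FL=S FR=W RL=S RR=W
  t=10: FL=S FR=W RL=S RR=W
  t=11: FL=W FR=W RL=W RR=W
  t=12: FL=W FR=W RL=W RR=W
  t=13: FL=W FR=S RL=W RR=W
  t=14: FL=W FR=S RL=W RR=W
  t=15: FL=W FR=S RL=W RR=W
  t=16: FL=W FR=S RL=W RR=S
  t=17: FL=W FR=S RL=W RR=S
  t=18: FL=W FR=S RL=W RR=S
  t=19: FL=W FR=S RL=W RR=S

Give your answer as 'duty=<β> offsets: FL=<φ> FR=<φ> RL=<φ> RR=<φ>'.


duty=7 offsets: FL=16 FR=7 RL=16 RR=4

duty β = stance ticks per leg = 7
FL: stance ticks = 7; W→S at t=4 → φ=16
FR: stance ticks = 7; W→S at t=13 → φ=7
RL: stance ticks = 7; W→S at t=4 → φ=16
RR: stance ticks = 7; W→S at t=16 → φ=4


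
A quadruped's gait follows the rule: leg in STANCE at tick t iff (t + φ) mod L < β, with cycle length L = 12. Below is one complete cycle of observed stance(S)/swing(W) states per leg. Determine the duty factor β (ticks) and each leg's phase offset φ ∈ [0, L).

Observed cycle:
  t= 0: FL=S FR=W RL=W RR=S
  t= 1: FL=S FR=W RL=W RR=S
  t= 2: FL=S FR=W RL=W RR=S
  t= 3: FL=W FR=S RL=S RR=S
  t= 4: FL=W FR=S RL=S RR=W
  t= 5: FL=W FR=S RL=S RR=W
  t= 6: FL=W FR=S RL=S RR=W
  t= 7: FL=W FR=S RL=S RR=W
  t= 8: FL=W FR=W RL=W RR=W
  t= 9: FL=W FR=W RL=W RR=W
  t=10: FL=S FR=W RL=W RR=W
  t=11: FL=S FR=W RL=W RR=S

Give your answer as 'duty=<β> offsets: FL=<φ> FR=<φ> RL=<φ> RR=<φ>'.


duty=5 offsets: FL=2 FR=9 RL=9 RR=1

duty β = stance ticks per leg = 5
FL: stance ticks = 5; W→S at t=10 → φ=2
FR: stance ticks = 5; W→S at t=3 → φ=9
RL: stance ticks = 5; W→S at t=3 → φ=9
RR: stance ticks = 5; W→S at t=11 → φ=1


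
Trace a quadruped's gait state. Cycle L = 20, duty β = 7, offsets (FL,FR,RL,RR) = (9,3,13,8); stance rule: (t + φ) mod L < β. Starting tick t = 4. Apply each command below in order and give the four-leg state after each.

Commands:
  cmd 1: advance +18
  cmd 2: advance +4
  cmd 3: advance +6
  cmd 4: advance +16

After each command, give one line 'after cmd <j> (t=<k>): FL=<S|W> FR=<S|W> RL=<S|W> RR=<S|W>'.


after cmd 1 (t=22): FL=W FR=S RL=W RR=W
after cmd 2 (t=26): FL=W FR=W RL=W RR=W
after cmd 3 (t=32): FL=S FR=W RL=S RR=S
after cmd 4 (t=48): FL=W FR=W RL=S RR=W

start t=4: FL=W FR=W RL=W RR=W
cmd 1: advance +18 → t=22, phase=(11,5,15,10) → FL=W FR=S RL=W RR=W
cmd 2: advance +4 → t=26, phase=(15,9,19,14) → FL=W FR=W RL=W RR=W
cmd 3: advance +6 → t=32, phase=(1,15,5,0) → FL=S FR=W RL=S RR=S
cmd 4: advance +16 → t=48, phase=(17,11,1,16) → FL=W FR=W RL=S RR=W


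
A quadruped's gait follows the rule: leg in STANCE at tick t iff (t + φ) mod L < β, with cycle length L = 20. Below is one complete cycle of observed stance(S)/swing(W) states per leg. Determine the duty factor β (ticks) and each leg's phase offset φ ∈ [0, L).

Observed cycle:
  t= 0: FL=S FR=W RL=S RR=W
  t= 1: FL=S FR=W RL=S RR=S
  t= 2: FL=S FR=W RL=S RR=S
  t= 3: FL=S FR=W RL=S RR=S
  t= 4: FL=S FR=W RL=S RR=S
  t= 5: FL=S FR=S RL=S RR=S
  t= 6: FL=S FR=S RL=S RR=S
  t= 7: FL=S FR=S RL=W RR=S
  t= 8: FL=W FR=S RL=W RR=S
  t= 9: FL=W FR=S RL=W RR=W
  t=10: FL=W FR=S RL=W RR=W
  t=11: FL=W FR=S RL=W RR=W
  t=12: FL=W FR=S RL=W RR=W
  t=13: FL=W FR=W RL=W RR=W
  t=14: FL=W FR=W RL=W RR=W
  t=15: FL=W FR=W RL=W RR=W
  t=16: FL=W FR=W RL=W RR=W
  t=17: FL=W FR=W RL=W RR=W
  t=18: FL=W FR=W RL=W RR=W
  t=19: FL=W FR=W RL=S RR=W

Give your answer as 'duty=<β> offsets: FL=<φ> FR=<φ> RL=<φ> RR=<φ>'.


duty β = stance ticks per leg = 8
FL: stance ticks = 8; W→S at t=0 → φ=0
FR: stance ticks = 8; W→S at t=5 → φ=15
RL: stance ticks = 8; W→S at t=19 → φ=1
RR: stance ticks = 8; W→S at t=1 → φ=19

duty=8 offsets: FL=0 FR=15 RL=1 RR=19


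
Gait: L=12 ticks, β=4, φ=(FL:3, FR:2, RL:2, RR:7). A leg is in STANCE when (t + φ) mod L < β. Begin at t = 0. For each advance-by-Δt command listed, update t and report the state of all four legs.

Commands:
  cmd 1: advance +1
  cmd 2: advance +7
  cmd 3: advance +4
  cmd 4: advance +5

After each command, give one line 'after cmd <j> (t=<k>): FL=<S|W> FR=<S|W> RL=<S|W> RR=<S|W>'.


after cmd 1 (t=1): FL=W FR=S RL=S RR=W
after cmd 2 (t=8): FL=W FR=W RL=W RR=S
after cmd 3 (t=12): FL=S FR=S RL=S RR=W
after cmd 4 (t=17): FL=W FR=W RL=W RR=S

start t=0: FL=S FR=S RL=S RR=W
cmd 1: advance +1 → t=1, phase=(4,3,3,8) → FL=W FR=S RL=S RR=W
cmd 2: advance +7 → t=8, phase=(11,10,10,3) → FL=W FR=W RL=W RR=S
cmd 3: advance +4 → t=12, phase=(3,2,2,7) → FL=S FR=S RL=S RR=W
cmd 4: advance +5 → t=17, phase=(8,7,7,0) → FL=W FR=W RL=W RR=S


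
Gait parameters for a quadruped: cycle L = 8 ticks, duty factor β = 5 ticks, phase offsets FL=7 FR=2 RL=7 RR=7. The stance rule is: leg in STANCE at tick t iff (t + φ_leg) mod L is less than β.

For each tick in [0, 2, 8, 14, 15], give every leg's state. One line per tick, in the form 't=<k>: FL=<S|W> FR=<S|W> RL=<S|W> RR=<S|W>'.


t=0: phase=(7,2,7,7) vs β=5 → FL=W FR=S RL=W RR=W
t=2: phase=(1,4,1,1) vs β=5 → FL=S FR=S RL=S RR=S
t=8: phase=(7,2,7,7) vs β=5 → FL=W FR=S RL=W RR=W
t=14: phase=(5,0,5,5) vs β=5 → FL=W FR=S RL=W RR=W
t=15: phase=(6,1,6,6) vs β=5 → FL=W FR=S RL=W RR=W

t=0: FL=W FR=S RL=W RR=W
t=2: FL=S FR=S RL=S RR=S
t=8: FL=W FR=S RL=W RR=W
t=14: FL=W FR=S RL=W RR=W
t=15: FL=W FR=S RL=W RR=W


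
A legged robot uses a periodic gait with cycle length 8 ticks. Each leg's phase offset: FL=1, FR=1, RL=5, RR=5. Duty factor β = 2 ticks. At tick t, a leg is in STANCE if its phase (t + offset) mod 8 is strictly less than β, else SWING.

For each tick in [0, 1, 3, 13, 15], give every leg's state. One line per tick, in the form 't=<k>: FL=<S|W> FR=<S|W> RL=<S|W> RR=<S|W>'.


t=0: FL=S FR=S RL=W RR=W
t=1: FL=W FR=W RL=W RR=W
t=3: FL=W FR=W RL=S RR=S
t=13: FL=W FR=W RL=W RR=W
t=15: FL=S FR=S RL=W RR=W

t=0: phase=(1,1,5,5) vs β=2 → FL=S FR=S RL=W RR=W
t=1: phase=(2,2,6,6) vs β=2 → FL=W FR=W RL=W RR=W
t=3: phase=(4,4,0,0) vs β=2 → FL=W FR=W RL=S RR=S
t=13: phase=(6,6,2,2) vs β=2 → FL=W FR=W RL=W RR=W
t=15: phase=(0,0,4,4) vs β=2 → FL=S FR=S RL=W RR=W


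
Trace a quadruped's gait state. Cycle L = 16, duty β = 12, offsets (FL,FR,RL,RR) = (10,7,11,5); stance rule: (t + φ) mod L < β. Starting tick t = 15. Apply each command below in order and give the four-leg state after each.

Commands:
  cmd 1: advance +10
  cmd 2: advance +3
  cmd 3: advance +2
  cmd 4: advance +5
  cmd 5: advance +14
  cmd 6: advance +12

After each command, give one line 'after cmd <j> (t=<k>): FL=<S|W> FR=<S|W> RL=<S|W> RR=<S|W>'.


start t=15: FL=S FR=S RL=S RR=S
cmd 1: advance +10 → t=25, phase=(3,0,4,14) → FL=S FR=S RL=S RR=W
cmd 2: advance +3 → t=28, phase=(6,3,7,1) → FL=S FR=S RL=S RR=S
cmd 3: advance +2 → t=30, phase=(8,5,9,3) → FL=S FR=S RL=S RR=S
cmd 4: advance +5 → t=35, phase=(13,10,14,8) → FL=W FR=S RL=W RR=S
cmd 5: advance +14 → t=49, phase=(11,8,12,6) → FL=S FR=S RL=W RR=S
cmd 6: advance +12 → t=61, phase=(7,4,8,2) → FL=S FR=S RL=S RR=S

after cmd 1 (t=25): FL=S FR=S RL=S RR=W
after cmd 2 (t=28): FL=S FR=S RL=S RR=S
after cmd 3 (t=30): FL=S FR=S RL=S RR=S
after cmd 4 (t=35): FL=W FR=S RL=W RR=S
after cmd 5 (t=49): FL=S FR=S RL=W RR=S
after cmd 6 (t=61): FL=S FR=S RL=S RR=S


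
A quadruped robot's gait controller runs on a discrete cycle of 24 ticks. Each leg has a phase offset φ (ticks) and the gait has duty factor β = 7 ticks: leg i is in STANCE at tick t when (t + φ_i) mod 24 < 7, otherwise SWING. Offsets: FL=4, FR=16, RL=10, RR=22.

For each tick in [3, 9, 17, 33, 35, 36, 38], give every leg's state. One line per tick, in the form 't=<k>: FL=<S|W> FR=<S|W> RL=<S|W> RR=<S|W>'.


t=3: phase=(7,19,13,1) vs β=7 → FL=W FR=W RL=W RR=S
t=9: phase=(13,1,19,7) vs β=7 → FL=W FR=S RL=W RR=W
t=17: phase=(21,9,3,15) vs β=7 → FL=W FR=W RL=S RR=W
t=33: phase=(13,1,19,7) vs β=7 → FL=W FR=S RL=W RR=W
t=35: phase=(15,3,21,9) vs β=7 → FL=W FR=S RL=W RR=W
t=36: phase=(16,4,22,10) vs β=7 → FL=W FR=S RL=W RR=W
t=38: phase=(18,6,0,12) vs β=7 → FL=W FR=S RL=S RR=W

t=3: FL=W FR=W RL=W RR=S
t=9: FL=W FR=S RL=W RR=W
t=17: FL=W FR=W RL=S RR=W
t=33: FL=W FR=S RL=W RR=W
t=35: FL=W FR=S RL=W RR=W
t=36: FL=W FR=S RL=W RR=W
t=38: FL=W FR=S RL=S RR=W


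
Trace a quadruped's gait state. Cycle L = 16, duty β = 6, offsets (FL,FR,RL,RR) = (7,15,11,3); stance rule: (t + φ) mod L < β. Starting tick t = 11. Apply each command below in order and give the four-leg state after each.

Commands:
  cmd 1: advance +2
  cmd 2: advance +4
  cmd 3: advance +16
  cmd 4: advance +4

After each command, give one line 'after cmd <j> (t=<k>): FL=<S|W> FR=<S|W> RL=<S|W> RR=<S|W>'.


after cmd 1 (t=13): FL=S FR=W RL=W RR=S
after cmd 2 (t=17): FL=W FR=S RL=W RR=S
after cmd 3 (t=33): FL=W FR=S RL=W RR=S
after cmd 4 (t=37): FL=W FR=S RL=S RR=W

start t=11: FL=S FR=W RL=W RR=W
cmd 1: advance +2 → t=13, phase=(4,12,8,0) → FL=S FR=W RL=W RR=S
cmd 2: advance +4 → t=17, phase=(8,0,12,4) → FL=W FR=S RL=W RR=S
cmd 3: advance +16 → t=33, phase=(8,0,12,4) → FL=W FR=S RL=W RR=S
cmd 4: advance +4 → t=37, phase=(12,4,0,8) → FL=W FR=S RL=S RR=W


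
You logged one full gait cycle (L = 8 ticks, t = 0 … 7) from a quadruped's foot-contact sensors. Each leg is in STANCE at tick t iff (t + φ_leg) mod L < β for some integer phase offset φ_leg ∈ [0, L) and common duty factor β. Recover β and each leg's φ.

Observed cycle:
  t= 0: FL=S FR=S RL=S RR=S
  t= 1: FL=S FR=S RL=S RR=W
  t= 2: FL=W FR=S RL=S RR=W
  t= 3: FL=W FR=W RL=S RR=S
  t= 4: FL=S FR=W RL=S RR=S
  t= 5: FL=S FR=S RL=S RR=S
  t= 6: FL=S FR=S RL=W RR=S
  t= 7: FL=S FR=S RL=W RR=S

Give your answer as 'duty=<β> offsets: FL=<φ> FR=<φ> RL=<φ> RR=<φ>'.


duty=6 offsets: FL=4 FR=3 RL=0 RR=5

duty β = stance ticks per leg = 6
FL: stance ticks = 6; W→S at t=4 → φ=4
FR: stance ticks = 6; W→S at t=5 → φ=3
RL: stance ticks = 6; W→S at t=0 → φ=0
RR: stance ticks = 6; W→S at t=3 → φ=5


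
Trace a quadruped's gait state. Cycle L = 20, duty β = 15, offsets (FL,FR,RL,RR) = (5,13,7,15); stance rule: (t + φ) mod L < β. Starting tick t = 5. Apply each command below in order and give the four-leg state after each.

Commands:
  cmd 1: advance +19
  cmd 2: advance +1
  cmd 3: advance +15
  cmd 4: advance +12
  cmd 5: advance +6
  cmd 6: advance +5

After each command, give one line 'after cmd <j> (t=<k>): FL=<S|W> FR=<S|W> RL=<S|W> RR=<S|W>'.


start t=5: FL=S FR=W RL=S RR=S
cmd 1: advance +19 → t=24, phase=(9,17,11,19) → FL=S FR=W RL=S RR=W
cmd 2: advance +1 → t=25, phase=(10,18,12,0) → FL=S FR=W RL=S RR=S
cmd 3: advance +15 → t=40, phase=(5,13,7,15) → FL=S FR=S RL=S RR=W
cmd 4: advance +12 → t=52, phase=(17,5,19,7) → FL=W FR=S RL=W RR=S
cmd 5: advance +6 → t=58, phase=(3,11,5,13) → FL=S FR=S RL=S RR=S
cmd 6: advance +5 → t=63, phase=(8,16,10,18) → FL=S FR=W RL=S RR=W

after cmd 1 (t=24): FL=S FR=W RL=S RR=W
after cmd 2 (t=25): FL=S FR=W RL=S RR=S
after cmd 3 (t=40): FL=S FR=S RL=S RR=W
after cmd 4 (t=52): FL=W FR=S RL=W RR=S
after cmd 5 (t=58): FL=S FR=S RL=S RR=S
after cmd 6 (t=63): FL=S FR=W RL=S RR=W


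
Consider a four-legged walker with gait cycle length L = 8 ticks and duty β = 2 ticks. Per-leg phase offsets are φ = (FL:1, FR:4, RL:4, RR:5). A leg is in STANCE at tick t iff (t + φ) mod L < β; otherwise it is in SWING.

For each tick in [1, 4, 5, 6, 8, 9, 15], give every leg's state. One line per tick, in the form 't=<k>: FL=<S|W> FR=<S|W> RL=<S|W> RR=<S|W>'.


t=1: FL=W FR=W RL=W RR=W
t=4: FL=W FR=S RL=S RR=S
t=5: FL=W FR=S RL=S RR=W
t=6: FL=W FR=W RL=W RR=W
t=8: FL=S FR=W RL=W RR=W
t=9: FL=W FR=W RL=W RR=W
t=15: FL=S FR=W RL=W RR=W

t=1: phase=(2,5,5,6) vs β=2 → FL=W FR=W RL=W RR=W
t=4: phase=(5,0,0,1) vs β=2 → FL=W FR=S RL=S RR=S
t=5: phase=(6,1,1,2) vs β=2 → FL=W FR=S RL=S RR=W
t=6: phase=(7,2,2,3) vs β=2 → FL=W FR=W RL=W RR=W
t=8: phase=(1,4,4,5) vs β=2 → FL=S FR=W RL=W RR=W
t=9: phase=(2,5,5,6) vs β=2 → FL=W FR=W RL=W RR=W
t=15: phase=(0,3,3,4) vs β=2 → FL=S FR=W RL=W RR=W


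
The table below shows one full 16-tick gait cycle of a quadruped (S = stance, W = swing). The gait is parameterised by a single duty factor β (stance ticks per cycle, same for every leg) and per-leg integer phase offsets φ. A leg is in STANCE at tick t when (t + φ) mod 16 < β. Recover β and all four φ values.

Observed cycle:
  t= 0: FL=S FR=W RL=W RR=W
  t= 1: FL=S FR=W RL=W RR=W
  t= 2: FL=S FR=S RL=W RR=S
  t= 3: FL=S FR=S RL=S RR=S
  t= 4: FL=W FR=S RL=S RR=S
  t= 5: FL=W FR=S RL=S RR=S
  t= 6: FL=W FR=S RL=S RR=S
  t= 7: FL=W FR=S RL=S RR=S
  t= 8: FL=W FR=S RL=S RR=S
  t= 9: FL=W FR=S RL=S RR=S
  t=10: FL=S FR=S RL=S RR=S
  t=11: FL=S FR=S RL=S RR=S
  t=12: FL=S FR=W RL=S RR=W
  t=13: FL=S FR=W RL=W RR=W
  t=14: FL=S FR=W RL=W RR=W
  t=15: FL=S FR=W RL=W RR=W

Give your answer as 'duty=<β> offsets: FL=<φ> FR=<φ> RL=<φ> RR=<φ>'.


duty=10 offsets: FL=6 FR=14 RL=13 RR=14

duty β = stance ticks per leg = 10
FL: stance ticks = 10; W→S at t=10 → φ=6
FR: stance ticks = 10; W→S at t=2 → φ=14
RL: stance ticks = 10; W→S at t=3 → φ=13
RR: stance ticks = 10; W→S at t=2 → φ=14


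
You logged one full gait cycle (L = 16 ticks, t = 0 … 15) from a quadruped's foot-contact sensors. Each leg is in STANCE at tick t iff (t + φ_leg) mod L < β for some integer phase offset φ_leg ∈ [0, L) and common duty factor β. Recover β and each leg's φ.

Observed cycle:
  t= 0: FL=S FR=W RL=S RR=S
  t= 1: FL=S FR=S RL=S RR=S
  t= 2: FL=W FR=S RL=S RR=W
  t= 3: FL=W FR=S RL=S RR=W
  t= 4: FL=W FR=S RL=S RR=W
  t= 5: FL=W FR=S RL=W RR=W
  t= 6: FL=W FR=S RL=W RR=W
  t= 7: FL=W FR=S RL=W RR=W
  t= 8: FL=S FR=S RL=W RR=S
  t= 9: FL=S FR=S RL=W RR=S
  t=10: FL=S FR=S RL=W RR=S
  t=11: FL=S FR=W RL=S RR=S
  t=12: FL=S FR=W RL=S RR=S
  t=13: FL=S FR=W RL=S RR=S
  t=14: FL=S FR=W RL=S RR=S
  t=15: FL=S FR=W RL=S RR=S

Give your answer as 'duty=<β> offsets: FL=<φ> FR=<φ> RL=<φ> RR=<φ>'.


duty β = stance ticks per leg = 10
FL: stance ticks = 10; W→S at t=8 → φ=8
FR: stance ticks = 10; W→S at t=1 → φ=15
RL: stance ticks = 10; W→S at t=11 → φ=5
RR: stance ticks = 10; W→S at t=8 → φ=8

duty=10 offsets: FL=8 FR=15 RL=5 RR=8


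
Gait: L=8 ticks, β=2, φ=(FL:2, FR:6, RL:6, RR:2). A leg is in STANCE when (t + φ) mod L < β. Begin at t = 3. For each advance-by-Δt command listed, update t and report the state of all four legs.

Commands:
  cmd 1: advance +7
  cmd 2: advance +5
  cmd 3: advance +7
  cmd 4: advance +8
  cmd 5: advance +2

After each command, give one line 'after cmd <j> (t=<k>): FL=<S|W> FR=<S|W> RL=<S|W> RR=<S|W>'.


start t=3: FL=W FR=S RL=S RR=W
cmd 1: advance +7 → t=10, phase=(4,0,0,4) → FL=W FR=S RL=S RR=W
cmd 2: advance +5 → t=15, phase=(1,5,5,1) → FL=S FR=W RL=W RR=S
cmd 3: advance +7 → t=22, phase=(0,4,4,0) → FL=S FR=W RL=W RR=S
cmd 4: advance +8 → t=30, phase=(0,4,4,0) → FL=S FR=W RL=W RR=S
cmd 5: advance +2 → t=32, phase=(2,6,6,2) → FL=W FR=W RL=W RR=W

after cmd 1 (t=10): FL=W FR=S RL=S RR=W
after cmd 2 (t=15): FL=S FR=W RL=W RR=S
after cmd 3 (t=22): FL=S FR=W RL=W RR=S
after cmd 4 (t=30): FL=S FR=W RL=W RR=S
after cmd 5 (t=32): FL=W FR=W RL=W RR=W


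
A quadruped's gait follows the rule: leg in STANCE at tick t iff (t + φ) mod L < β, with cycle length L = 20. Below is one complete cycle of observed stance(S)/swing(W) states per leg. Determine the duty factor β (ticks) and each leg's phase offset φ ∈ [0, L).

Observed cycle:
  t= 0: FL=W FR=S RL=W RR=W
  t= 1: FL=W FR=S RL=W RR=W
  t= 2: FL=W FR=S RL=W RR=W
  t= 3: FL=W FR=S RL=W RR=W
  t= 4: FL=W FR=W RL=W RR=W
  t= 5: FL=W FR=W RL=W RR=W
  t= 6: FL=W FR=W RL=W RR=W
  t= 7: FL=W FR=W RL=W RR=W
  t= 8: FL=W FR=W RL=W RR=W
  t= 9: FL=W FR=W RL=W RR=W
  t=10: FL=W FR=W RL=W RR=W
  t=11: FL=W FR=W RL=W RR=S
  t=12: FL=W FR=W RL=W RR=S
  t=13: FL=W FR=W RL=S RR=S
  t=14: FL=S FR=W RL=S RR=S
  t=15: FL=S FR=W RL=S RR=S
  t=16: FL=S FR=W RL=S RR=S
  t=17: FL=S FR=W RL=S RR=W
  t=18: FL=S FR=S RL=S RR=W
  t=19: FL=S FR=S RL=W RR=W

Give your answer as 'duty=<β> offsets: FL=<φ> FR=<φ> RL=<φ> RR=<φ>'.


duty β = stance ticks per leg = 6
FL: stance ticks = 6; W→S at t=14 → φ=6
FR: stance ticks = 6; W→S at t=18 → φ=2
RL: stance ticks = 6; W→S at t=13 → φ=7
RR: stance ticks = 6; W→S at t=11 → φ=9

duty=6 offsets: FL=6 FR=2 RL=7 RR=9


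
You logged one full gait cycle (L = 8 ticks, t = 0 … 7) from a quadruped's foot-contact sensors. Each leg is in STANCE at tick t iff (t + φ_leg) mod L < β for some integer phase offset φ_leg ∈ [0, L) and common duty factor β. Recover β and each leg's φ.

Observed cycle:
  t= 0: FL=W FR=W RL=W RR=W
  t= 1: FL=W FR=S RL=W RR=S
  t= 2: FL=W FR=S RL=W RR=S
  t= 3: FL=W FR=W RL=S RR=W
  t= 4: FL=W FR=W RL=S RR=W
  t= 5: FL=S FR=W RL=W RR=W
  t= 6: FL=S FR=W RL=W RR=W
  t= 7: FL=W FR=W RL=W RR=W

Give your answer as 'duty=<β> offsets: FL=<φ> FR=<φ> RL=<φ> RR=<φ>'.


duty β = stance ticks per leg = 2
FL: stance ticks = 2; W→S at t=5 → φ=3
FR: stance ticks = 2; W→S at t=1 → φ=7
RL: stance ticks = 2; W→S at t=3 → φ=5
RR: stance ticks = 2; W→S at t=1 → φ=7

duty=2 offsets: FL=3 FR=7 RL=5 RR=7


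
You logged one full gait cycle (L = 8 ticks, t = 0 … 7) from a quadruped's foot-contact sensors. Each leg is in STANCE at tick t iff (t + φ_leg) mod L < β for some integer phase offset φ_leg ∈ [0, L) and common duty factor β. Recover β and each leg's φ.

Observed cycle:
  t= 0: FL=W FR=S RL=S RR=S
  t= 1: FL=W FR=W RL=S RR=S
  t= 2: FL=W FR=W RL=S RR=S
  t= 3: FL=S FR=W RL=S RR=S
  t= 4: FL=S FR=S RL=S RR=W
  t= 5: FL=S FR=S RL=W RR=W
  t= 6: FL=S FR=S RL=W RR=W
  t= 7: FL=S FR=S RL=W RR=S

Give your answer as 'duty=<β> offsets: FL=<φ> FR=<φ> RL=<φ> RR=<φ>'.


duty β = stance ticks per leg = 5
FL: stance ticks = 5; W→S at t=3 → φ=5
FR: stance ticks = 5; W→S at t=4 → φ=4
RL: stance ticks = 5; W→S at t=0 → φ=0
RR: stance ticks = 5; W→S at t=7 → φ=1

duty=5 offsets: FL=5 FR=4 RL=0 RR=1


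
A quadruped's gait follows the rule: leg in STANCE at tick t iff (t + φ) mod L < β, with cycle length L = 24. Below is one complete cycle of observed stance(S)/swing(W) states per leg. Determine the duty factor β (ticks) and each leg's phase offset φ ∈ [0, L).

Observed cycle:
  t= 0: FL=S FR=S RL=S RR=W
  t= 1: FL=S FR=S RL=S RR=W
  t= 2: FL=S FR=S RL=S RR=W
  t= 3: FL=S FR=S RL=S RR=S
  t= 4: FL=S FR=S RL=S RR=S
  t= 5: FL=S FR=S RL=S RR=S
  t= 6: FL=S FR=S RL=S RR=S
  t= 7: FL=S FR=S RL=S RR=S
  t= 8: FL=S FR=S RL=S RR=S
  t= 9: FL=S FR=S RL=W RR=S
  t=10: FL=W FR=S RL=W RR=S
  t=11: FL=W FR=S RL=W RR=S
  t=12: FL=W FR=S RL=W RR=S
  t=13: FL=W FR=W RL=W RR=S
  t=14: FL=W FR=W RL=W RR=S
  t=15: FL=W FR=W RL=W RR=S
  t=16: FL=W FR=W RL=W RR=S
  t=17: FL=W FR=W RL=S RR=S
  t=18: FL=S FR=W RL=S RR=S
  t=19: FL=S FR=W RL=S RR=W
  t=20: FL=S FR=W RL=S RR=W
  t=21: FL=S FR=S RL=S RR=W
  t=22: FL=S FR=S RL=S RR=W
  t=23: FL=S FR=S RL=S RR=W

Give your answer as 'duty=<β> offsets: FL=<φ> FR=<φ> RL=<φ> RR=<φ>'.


duty β = stance ticks per leg = 16
FL: stance ticks = 16; W→S at t=18 → φ=6
FR: stance ticks = 16; W→S at t=21 → φ=3
RL: stance ticks = 16; W→S at t=17 → φ=7
RR: stance ticks = 16; W→S at t=3 → φ=21

duty=16 offsets: FL=6 FR=3 RL=7 RR=21


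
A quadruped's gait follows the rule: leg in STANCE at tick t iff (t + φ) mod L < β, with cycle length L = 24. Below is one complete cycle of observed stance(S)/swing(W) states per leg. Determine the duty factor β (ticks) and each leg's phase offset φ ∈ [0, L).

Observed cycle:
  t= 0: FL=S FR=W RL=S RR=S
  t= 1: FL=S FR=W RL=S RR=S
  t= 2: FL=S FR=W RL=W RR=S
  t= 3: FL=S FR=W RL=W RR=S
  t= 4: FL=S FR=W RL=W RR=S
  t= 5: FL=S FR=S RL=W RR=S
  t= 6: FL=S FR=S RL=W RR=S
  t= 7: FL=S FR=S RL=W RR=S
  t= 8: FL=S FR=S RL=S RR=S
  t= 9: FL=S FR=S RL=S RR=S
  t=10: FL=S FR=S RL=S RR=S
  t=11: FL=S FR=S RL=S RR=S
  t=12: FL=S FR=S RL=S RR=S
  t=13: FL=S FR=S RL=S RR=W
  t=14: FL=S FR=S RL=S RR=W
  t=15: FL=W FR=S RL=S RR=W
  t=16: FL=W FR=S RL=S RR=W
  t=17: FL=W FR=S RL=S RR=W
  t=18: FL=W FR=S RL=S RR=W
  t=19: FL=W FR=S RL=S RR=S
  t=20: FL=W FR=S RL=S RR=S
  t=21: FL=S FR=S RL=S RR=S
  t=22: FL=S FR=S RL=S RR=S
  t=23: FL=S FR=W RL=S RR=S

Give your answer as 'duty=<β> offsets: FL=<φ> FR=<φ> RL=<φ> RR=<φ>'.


duty β = stance ticks per leg = 18
FL: stance ticks = 18; W→S at t=21 → φ=3
FR: stance ticks = 18; W→S at t=5 → φ=19
RL: stance ticks = 18; W→S at t=8 → φ=16
RR: stance ticks = 18; W→S at t=19 → φ=5

duty=18 offsets: FL=3 FR=19 RL=16 RR=5


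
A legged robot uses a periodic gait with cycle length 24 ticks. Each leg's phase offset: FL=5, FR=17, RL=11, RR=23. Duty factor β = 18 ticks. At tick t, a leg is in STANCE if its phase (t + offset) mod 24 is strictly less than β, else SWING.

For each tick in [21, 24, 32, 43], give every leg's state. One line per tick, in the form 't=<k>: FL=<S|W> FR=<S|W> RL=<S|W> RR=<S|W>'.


t=21: FL=S FR=S RL=S RR=W
t=24: FL=S FR=S RL=S RR=W
t=32: FL=S FR=S RL=W RR=S
t=43: FL=S FR=S RL=S RR=W

t=21: phase=(2,14,8,20) vs β=18 → FL=S FR=S RL=S RR=W
t=24: phase=(5,17,11,23) vs β=18 → FL=S FR=S RL=S RR=W
t=32: phase=(13,1,19,7) vs β=18 → FL=S FR=S RL=W RR=S
t=43: phase=(0,12,6,18) vs β=18 → FL=S FR=S RL=S RR=W


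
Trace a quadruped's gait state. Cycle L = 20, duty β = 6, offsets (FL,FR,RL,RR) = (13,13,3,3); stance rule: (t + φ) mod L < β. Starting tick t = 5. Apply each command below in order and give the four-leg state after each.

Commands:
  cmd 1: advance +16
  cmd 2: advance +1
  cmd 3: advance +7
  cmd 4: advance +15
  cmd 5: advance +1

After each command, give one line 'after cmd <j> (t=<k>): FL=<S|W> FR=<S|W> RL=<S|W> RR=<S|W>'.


after cmd 1 (t=21): FL=W FR=W RL=S RR=S
after cmd 2 (t=22): FL=W FR=W RL=S RR=S
after cmd 3 (t=29): FL=S FR=S RL=W RR=W
after cmd 4 (t=44): FL=W FR=W RL=W RR=W
after cmd 5 (t=45): FL=W FR=W RL=W RR=W

start t=5: FL=W FR=W RL=W RR=W
cmd 1: advance +16 → t=21, phase=(14,14,4,4) → FL=W FR=W RL=S RR=S
cmd 2: advance +1 → t=22, phase=(15,15,5,5) → FL=W FR=W RL=S RR=S
cmd 3: advance +7 → t=29, phase=(2,2,12,12) → FL=S FR=S RL=W RR=W
cmd 4: advance +15 → t=44, phase=(17,17,7,7) → FL=W FR=W RL=W RR=W
cmd 5: advance +1 → t=45, phase=(18,18,8,8) → FL=W FR=W RL=W RR=W


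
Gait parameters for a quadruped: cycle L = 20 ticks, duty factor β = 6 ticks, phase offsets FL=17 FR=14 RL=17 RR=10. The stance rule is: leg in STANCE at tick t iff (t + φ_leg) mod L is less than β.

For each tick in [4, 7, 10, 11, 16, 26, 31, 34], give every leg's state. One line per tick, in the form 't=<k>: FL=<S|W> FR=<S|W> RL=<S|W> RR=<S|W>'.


t=4: phase=(1,18,1,14) vs β=6 → FL=S FR=W RL=S RR=W
t=7: phase=(4,1,4,17) vs β=6 → FL=S FR=S RL=S RR=W
t=10: phase=(7,4,7,0) vs β=6 → FL=W FR=S RL=W RR=S
t=11: phase=(8,5,8,1) vs β=6 → FL=W FR=S RL=W RR=S
t=16: phase=(13,10,13,6) vs β=6 → FL=W FR=W RL=W RR=W
t=26: phase=(3,0,3,16) vs β=6 → FL=S FR=S RL=S RR=W
t=31: phase=(8,5,8,1) vs β=6 → FL=W FR=S RL=W RR=S
t=34: phase=(11,8,11,4) vs β=6 → FL=W FR=W RL=W RR=S

t=4: FL=S FR=W RL=S RR=W
t=7: FL=S FR=S RL=S RR=W
t=10: FL=W FR=S RL=W RR=S
t=11: FL=W FR=S RL=W RR=S
t=16: FL=W FR=W RL=W RR=W
t=26: FL=S FR=S RL=S RR=W
t=31: FL=W FR=S RL=W RR=S
t=34: FL=W FR=W RL=W RR=S


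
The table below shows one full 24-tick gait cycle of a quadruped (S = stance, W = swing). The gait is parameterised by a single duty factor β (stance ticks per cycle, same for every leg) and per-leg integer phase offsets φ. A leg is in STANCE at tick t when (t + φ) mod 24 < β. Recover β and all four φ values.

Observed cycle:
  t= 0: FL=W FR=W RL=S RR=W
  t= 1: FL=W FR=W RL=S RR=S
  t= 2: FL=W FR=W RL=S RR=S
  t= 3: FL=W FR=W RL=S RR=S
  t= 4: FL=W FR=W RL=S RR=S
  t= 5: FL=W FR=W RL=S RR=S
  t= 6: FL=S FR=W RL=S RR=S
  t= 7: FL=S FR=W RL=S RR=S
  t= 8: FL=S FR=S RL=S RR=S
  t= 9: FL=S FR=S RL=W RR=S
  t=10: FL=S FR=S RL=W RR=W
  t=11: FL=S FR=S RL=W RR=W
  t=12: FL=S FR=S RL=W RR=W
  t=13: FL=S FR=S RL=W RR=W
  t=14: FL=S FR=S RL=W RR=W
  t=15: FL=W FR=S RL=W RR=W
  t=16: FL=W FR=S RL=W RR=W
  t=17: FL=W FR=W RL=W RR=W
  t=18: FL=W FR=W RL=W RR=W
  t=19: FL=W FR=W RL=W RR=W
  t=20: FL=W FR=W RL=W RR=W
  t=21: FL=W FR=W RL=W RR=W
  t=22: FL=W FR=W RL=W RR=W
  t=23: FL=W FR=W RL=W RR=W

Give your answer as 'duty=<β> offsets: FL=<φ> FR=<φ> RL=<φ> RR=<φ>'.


duty β = stance ticks per leg = 9
FL: stance ticks = 9; W→S at t=6 → φ=18
FR: stance ticks = 9; W→S at t=8 → φ=16
RL: stance ticks = 9; W→S at t=0 → φ=0
RR: stance ticks = 9; W→S at t=1 → φ=23

duty=9 offsets: FL=18 FR=16 RL=0 RR=23


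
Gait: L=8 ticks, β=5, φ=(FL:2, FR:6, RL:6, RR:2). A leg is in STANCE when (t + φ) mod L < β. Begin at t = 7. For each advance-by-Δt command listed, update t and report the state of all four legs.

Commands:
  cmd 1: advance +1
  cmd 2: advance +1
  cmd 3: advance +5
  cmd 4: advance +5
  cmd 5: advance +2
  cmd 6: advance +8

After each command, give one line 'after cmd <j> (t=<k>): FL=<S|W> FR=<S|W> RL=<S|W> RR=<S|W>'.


after cmd 1 (t=8): FL=S FR=W RL=W RR=S
after cmd 2 (t=9): FL=S FR=W RL=W RR=S
after cmd 3 (t=14): FL=S FR=S RL=S RR=S
after cmd 4 (t=19): FL=W FR=S RL=S RR=W
after cmd 5 (t=21): FL=W FR=S RL=S RR=W
after cmd 6 (t=29): FL=W FR=S RL=S RR=W

start t=7: FL=S FR=W RL=W RR=S
cmd 1: advance +1 → t=8, phase=(2,6,6,2) → FL=S FR=W RL=W RR=S
cmd 2: advance +1 → t=9, phase=(3,7,7,3) → FL=S FR=W RL=W RR=S
cmd 3: advance +5 → t=14, phase=(0,4,4,0) → FL=S FR=S RL=S RR=S
cmd 4: advance +5 → t=19, phase=(5,1,1,5) → FL=W FR=S RL=S RR=W
cmd 5: advance +2 → t=21, phase=(7,3,3,7) → FL=W FR=S RL=S RR=W
cmd 6: advance +8 → t=29, phase=(7,3,3,7) → FL=W FR=S RL=S RR=W


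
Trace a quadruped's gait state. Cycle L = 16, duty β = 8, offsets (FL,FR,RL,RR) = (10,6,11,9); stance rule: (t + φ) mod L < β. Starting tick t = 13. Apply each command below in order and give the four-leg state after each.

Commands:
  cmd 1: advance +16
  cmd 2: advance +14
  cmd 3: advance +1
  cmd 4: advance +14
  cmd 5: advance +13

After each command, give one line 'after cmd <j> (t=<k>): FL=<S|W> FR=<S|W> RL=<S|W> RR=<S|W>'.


after cmd 1 (t=29): FL=S FR=S RL=W RR=S
after cmd 2 (t=43): FL=S FR=S RL=S RR=S
after cmd 3 (t=44): FL=S FR=S RL=S RR=S
after cmd 4 (t=58): FL=S FR=S RL=S RR=S
after cmd 5 (t=71): FL=S FR=W RL=S RR=S

start t=13: FL=S FR=S RL=W RR=S
cmd 1: advance +16 → t=29, phase=(7,3,8,6) → FL=S FR=S RL=W RR=S
cmd 2: advance +14 → t=43, phase=(5,1,6,4) → FL=S FR=S RL=S RR=S
cmd 3: advance +1 → t=44, phase=(6,2,7,5) → FL=S FR=S RL=S RR=S
cmd 4: advance +14 → t=58, phase=(4,0,5,3) → FL=S FR=S RL=S RR=S
cmd 5: advance +13 → t=71, phase=(1,13,2,0) → FL=S FR=W RL=S RR=S


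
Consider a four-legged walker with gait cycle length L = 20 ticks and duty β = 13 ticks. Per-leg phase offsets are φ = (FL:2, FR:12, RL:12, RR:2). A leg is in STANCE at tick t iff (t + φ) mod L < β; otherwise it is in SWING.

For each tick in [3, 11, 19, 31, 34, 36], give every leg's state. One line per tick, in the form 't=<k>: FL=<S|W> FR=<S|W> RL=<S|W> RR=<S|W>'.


t=3: phase=(5,15,15,5) vs β=13 → FL=S FR=W RL=W RR=S
t=11: phase=(13,3,3,13) vs β=13 → FL=W FR=S RL=S RR=W
t=19: phase=(1,11,11,1) vs β=13 → FL=S FR=S RL=S RR=S
t=31: phase=(13,3,3,13) vs β=13 → FL=W FR=S RL=S RR=W
t=34: phase=(16,6,6,16) vs β=13 → FL=W FR=S RL=S RR=W
t=36: phase=(18,8,8,18) vs β=13 → FL=W FR=S RL=S RR=W

t=3: FL=S FR=W RL=W RR=S
t=11: FL=W FR=S RL=S RR=W
t=19: FL=S FR=S RL=S RR=S
t=31: FL=W FR=S RL=S RR=W
t=34: FL=W FR=S RL=S RR=W
t=36: FL=W FR=S RL=S RR=W


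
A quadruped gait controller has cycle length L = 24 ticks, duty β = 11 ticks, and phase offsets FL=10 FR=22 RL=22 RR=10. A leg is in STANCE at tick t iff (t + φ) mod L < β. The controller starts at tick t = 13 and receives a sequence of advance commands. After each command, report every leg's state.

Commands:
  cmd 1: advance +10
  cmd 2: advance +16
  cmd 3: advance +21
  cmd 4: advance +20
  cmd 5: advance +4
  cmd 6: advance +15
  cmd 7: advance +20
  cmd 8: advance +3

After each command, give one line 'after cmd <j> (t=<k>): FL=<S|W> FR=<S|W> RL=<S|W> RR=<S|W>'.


start t=13: FL=W FR=W RL=W RR=W
cmd 1: advance +10 → t=23, phase=(9,21,21,9) → FL=S FR=W RL=W RR=S
cmd 2: advance +16 → t=39, phase=(1,13,13,1) → FL=S FR=W RL=W RR=S
cmd 3: advance +21 → t=60, phase=(22,10,10,22) → FL=W FR=S RL=S RR=W
cmd 4: advance +20 → t=80, phase=(18,6,6,18) → FL=W FR=S RL=S RR=W
cmd 5: advance +4 → t=84, phase=(22,10,10,22) → FL=W FR=S RL=S RR=W
cmd 6: advance +15 → t=99, phase=(13,1,1,13) → FL=W FR=S RL=S RR=W
cmd 7: advance +20 → t=119, phase=(9,21,21,9) → FL=S FR=W RL=W RR=S
cmd 8: advance +3 → t=122, phase=(12,0,0,12) → FL=W FR=S RL=S RR=W

after cmd 1 (t=23): FL=S FR=W RL=W RR=S
after cmd 2 (t=39): FL=S FR=W RL=W RR=S
after cmd 3 (t=60): FL=W FR=S RL=S RR=W
after cmd 4 (t=80): FL=W FR=S RL=S RR=W
after cmd 5 (t=84): FL=W FR=S RL=S RR=W
after cmd 6 (t=99): FL=W FR=S RL=S RR=W
after cmd 7 (t=119): FL=S FR=W RL=W RR=S
after cmd 8 (t=122): FL=W FR=S RL=S RR=W


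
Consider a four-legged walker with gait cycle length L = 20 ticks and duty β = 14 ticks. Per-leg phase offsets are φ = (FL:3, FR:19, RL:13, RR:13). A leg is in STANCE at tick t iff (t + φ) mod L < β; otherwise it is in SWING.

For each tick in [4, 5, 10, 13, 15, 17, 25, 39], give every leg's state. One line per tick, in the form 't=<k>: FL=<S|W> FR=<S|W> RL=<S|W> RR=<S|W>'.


t=4: phase=(7,3,17,17) vs β=14 → FL=S FR=S RL=W RR=W
t=5: phase=(8,4,18,18) vs β=14 → FL=S FR=S RL=W RR=W
t=10: phase=(13,9,3,3) vs β=14 → FL=S FR=S RL=S RR=S
t=13: phase=(16,12,6,6) vs β=14 → FL=W FR=S RL=S RR=S
t=15: phase=(18,14,8,8) vs β=14 → FL=W FR=W RL=S RR=S
t=17: phase=(0,16,10,10) vs β=14 → FL=S FR=W RL=S RR=S
t=25: phase=(8,4,18,18) vs β=14 → FL=S FR=S RL=W RR=W
t=39: phase=(2,18,12,12) vs β=14 → FL=S FR=W RL=S RR=S

t=4: FL=S FR=S RL=W RR=W
t=5: FL=S FR=S RL=W RR=W
t=10: FL=S FR=S RL=S RR=S
t=13: FL=W FR=S RL=S RR=S
t=15: FL=W FR=W RL=S RR=S
t=17: FL=S FR=W RL=S RR=S
t=25: FL=S FR=S RL=W RR=W
t=39: FL=S FR=W RL=S RR=S


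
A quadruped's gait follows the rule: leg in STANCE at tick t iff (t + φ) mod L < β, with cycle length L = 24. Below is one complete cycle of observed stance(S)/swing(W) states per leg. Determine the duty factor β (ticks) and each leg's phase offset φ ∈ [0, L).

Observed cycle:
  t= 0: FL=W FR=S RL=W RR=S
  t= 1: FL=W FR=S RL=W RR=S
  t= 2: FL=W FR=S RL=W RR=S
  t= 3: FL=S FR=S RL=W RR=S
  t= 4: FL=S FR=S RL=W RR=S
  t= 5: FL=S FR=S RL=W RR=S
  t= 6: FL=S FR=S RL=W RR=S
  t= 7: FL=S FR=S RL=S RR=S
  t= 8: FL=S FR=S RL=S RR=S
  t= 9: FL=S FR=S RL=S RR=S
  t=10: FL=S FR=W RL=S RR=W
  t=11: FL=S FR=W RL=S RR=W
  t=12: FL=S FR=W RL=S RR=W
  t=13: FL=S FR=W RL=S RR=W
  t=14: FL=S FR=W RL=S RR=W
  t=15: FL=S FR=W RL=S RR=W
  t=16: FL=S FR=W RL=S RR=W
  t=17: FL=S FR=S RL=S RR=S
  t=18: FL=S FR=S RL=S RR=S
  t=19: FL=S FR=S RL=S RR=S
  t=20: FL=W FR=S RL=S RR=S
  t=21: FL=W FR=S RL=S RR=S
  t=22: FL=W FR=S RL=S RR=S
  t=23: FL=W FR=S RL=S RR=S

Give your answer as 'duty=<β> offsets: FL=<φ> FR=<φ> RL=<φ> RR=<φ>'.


duty=17 offsets: FL=21 FR=7 RL=17 RR=7

duty β = stance ticks per leg = 17
FL: stance ticks = 17; W→S at t=3 → φ=21
FR: stance ticks = 17; W→S at t=17 → φ=7
RL: stance ticks = 17; W→S at t=7 → φ=17
RR: stance ticks = 17; W→S at t=17 → φ=7


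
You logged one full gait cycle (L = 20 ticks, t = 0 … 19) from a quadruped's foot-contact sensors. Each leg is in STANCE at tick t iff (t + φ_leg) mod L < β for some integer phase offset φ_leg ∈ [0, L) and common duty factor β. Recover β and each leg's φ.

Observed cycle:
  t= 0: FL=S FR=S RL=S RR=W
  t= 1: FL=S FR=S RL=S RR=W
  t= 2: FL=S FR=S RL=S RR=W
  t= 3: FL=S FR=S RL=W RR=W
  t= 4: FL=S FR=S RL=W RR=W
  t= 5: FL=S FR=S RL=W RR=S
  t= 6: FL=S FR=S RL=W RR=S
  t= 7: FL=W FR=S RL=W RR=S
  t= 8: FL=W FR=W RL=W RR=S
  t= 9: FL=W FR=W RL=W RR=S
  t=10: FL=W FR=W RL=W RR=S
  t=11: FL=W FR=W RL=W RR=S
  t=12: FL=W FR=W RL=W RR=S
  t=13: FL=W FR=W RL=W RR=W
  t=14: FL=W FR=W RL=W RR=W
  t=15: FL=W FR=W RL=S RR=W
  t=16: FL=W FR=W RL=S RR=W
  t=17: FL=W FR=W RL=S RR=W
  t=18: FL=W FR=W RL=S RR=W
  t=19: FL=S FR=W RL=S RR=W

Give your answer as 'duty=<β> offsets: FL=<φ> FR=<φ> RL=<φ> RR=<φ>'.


duty=8 offsets: FL=1 FR=0 RL=5 RR=15

duty β = stance ticks per leg = 8
FL: stance ticks = 8; W→S at t=19 → φ=1
FR: stance ticks = 8; W→S at t=0 → φ=0
RL: stance ticks = 8; W→S at t=15 → φ=5
RR: stance ticks = 8; W→S at t=5 → φ=15


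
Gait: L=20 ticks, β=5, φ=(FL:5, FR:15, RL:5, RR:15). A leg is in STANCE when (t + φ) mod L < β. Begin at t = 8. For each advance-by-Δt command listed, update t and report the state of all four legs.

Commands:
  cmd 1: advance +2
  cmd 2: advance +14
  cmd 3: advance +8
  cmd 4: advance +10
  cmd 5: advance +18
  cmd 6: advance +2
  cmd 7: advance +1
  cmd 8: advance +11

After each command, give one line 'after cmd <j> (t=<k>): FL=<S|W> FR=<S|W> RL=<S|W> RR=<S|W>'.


start t=8: FL=W FR=S RL=W RR=S
cmd 1: advance +2 → t=10, phase=(15,5,15,5) → FL=W FR=W RL=W RR=W
cmd 2: advance +14 → t=24, phase=(9,19,9,19) → FL=W FR=W RL=W RR=W
cmd 3: advance +8 → t=32, phase=(17,7,17,7) → FL=W FR=W RL=W RR=W
cmd 4: advance +10 → t=42, phase=(7,17,7,17) → FL=W FR=W RL=W RR=W
cmd 5: advance +18 → t=60, phase=(5,15,5,15) → FL=W FR=W RL=W RR=W
cmd 6: advance +2 → t=62, phase=(7,17,7,17) → FL=W FR=W RL=W RR=W
cmd 7: advance +1 → t=63, phase=(8,18,8,18) → FL=W FR=W RL=W RR=W
cmd 8: advance +11 → t=74, phase=(19,9,19,9) → FL=W FR=W RL=W RR=W

after cmd 1 (t=10): FL=W FR=W RL=W RR=W
after cmd 2 (t=24): FL=W FR=W RL=W RR=W
after cmd 3 (t=32): FL=W FR=W RL=W RR=W
after cmd 4 (t=42): FL=W FR=W RL=W RR=W
after cmd 5 (t=60): FL=W FR=W RL=W RR=W
after cmd 6 (t=62): FL=W FR=W RL=W RR=W
after cmd 7 (t=63): FL=W FR=W RL=W RR=W
after cmd 8 (t=74): FL=W FR=W RL=W RR=W


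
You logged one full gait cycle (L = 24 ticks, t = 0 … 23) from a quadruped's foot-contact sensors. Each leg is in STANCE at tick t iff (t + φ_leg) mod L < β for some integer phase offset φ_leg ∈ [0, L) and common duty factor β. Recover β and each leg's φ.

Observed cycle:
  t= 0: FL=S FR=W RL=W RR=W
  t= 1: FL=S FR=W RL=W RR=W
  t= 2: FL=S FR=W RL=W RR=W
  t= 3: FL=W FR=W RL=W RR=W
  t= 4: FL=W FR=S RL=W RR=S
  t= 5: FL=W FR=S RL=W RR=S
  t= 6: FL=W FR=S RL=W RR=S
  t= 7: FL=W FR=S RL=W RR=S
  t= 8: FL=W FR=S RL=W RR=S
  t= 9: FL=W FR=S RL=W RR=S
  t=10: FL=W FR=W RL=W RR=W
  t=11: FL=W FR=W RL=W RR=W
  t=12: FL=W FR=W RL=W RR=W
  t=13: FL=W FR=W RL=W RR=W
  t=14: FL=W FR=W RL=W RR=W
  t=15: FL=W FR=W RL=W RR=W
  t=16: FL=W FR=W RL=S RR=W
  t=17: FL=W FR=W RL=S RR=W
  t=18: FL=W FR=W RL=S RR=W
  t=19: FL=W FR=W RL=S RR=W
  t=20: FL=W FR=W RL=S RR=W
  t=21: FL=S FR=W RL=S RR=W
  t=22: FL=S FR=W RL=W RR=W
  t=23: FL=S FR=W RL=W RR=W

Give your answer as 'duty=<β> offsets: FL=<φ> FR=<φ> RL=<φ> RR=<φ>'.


duty β = stance ticks per leg = 6
FL: stance ticks = 6; W→S at t=21 → φ=3
FR: stance ticks = 6; W→S at t=4 → φ=20
RL: stance ticks = 6; W→S at t=16 → φ=8
RR: stance ticks = 6; W→S at t=4 → φ=20

duty=6 offsets: FL=3 FR=20 RL=8 RR=20


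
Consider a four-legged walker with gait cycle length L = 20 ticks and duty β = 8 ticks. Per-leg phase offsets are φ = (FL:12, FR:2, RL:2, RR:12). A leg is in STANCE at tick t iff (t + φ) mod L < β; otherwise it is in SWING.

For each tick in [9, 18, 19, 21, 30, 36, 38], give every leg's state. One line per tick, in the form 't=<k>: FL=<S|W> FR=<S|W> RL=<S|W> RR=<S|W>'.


t=9: phase=(1,11,11,1) vs β=8 → FL=S FR=W RL=W RR=S
t=18: phase=(10,0,0,10) vs β=8 → FL=W FR=S RL=S RR=W
t=19: phase=(11,1,1,11) vs β=8 → FL=W FR=S RL=S RR=W
t=21: phase=(13,3,3,13) vs β=8 → FL=W FR=S RL=S RR=W
t=30: phase=(2,12,12,2) vs β=8 → FL=S FR=W RL=W RR=S
t=36: phase=(8,18,18,8) vs β=8 → FL=W FR=W RL=W RR=W
t=38: phase=(10,0,0,10) vs β=8 → FL=W FR=S RL=S RR=W

t=9: FL=S FR=W RL=W RR=S
t=18: FL=W FR=S RL=S RR=W
t=19: FL=W FR=S RL=S RR=W
t=21: FL=W FR=S RL=S RR=W
t=30: FL=S FR=W RL=W RR=S
t=36: FL=W FR=W RL=W RR=W
t=38: FL=W FR=S RL=S RR=W


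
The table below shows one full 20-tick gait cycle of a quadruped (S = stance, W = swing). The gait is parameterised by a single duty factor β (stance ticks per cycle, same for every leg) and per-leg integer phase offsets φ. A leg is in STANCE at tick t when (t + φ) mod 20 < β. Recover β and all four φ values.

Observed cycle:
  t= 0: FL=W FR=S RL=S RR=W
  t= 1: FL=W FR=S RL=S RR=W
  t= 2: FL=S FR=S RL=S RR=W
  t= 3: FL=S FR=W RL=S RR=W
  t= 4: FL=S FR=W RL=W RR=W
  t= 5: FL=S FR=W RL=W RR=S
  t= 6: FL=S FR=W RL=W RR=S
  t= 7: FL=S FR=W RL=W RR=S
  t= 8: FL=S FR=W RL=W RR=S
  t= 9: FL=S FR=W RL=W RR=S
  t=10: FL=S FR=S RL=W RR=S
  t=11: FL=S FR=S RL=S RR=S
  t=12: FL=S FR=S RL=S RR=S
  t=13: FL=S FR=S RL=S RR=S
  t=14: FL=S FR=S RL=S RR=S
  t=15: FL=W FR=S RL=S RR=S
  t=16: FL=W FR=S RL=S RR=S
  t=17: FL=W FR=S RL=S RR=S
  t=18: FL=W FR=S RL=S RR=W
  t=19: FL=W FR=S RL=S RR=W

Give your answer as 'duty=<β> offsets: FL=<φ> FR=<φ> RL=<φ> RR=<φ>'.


duty β = stance ticks per leg = 13
FL: stance ticks = 13; W→S at t=2 → φ=18
FR: stance ticks = 13; W→S at t=10 → φ=10
RL: stance ticks = 13; W→S at t=11 → φ=9
RR: stance ticks = 13; W→S at t=5 → φ=15

duty=13 offsets: FL=18 FR=10 RL=9 RR=15


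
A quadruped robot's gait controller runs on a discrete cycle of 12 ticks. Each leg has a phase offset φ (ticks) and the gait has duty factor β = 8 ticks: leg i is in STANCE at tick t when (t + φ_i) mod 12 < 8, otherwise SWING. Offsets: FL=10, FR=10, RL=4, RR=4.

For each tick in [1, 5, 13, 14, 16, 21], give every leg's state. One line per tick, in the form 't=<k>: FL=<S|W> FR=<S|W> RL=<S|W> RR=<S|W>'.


t=1: FL=W FR=W RL=S RR=S
t=5: FL=S FR=S RL=W RR=W
t=13: FL=W FR=W RL=S RR=S
t=14: FL=S FR=S RL=S RR=S
t=16: FL=S FR=S RL=W RR=W
t=21: FL=S FR=S RL=S RR=S

t=1: phase=(11,11,5,5) vs β=8 → FL=W FR=W RL=S RR=S
t=5: phase=(3,3,9,9) vs β=8 → FL=S FR=S RL=W RR=W
t=13: phase=(11,11,5,5) vs β=8 → FL=W FR=W RL=S RR=S
t=14: phase=(0,0,6,6) vs β=8 → FL=S FR=S RL=S RR=S
t=16: phase=(2,2,8,8) vs β=8 → FL=S FR=S RL=W RR=W
t=21: phase=(7,7,1,1) vs β=8 → FL=S FR=S RL=S RR=S
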